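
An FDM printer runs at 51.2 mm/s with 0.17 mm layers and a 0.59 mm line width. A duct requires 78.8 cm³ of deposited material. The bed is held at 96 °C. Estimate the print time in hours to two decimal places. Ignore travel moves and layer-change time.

4.26 hours

Bead cross-section: 0.17 × 0.59 → 0.1003 mm².
Toolpath length = 78.8 cm³ / 0.1003 mm² = 78800 / 0.1003 = 785643.1 mm.
Time extruding: 785643.1 / 51.2 → 15344.6 s.
In the requested units: 15344.6 s = 4.26 hours.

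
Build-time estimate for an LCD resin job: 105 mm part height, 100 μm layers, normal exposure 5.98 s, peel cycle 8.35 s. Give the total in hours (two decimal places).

4.18 hours

Layers = ⌈105/0.1⌉ = 1050.
Each layer takes = 5.98 + 8.35, so 14.33 s.
Build time: 1050 × 14.33 s = 15046.5 s, i.e. 4.18 hours.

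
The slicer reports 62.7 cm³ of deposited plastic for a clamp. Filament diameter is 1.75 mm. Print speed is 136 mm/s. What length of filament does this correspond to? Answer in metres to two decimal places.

26.07 m

A = π r² = π × 0.875² = 2.4053 mm².
L = 62700 mm³ / 2.4053 mm² = 26067.43 mm, i.e. 26.07 m.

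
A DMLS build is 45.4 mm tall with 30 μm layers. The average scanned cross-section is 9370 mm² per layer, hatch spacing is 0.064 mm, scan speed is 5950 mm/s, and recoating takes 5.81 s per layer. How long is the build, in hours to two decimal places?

12.79 hours

Layer count = ceil(45.4 / 0.03) = 1514.
Scan path per layer: 9370 / 0.064 → 146406.3 mm.
Laser time per layer = 146406.3 / 5950 = 24.6061 s.
Layer cycle = 24.6061 + 5.81, so 30.4161 s.
1514 layers × 30.4161 s/layer = 46049.9754 s, i.e. 12.79 hours.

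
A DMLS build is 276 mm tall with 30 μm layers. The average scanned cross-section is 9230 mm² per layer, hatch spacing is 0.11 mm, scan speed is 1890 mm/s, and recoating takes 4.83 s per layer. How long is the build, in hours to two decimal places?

125.80 hours

Number of layers: 276 / 0.03 → 9200 (rounded up).
Hatch length per layer = 9230 / 0.11 = 83909.1 mm.
Scan time per layer: 83909.1 / 1890 → 44.3963 s.
Per-layer time: 44.3963 + 4.83 → 49.2263 s.
Total: 9200 × 49.2263 s = 452881.96 s → 125.80 hours.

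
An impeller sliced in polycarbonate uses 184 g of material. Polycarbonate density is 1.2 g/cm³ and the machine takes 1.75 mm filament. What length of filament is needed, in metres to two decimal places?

Volume = 184 g / 1.2 g·cm⁻³ = 153.3333 cm³ = 153333.3 mm³.
Cross-section of 1.75 mm filament: π·(1.75/2)² = 2.4053 mm².
Length = 153333.3 / 2.4053 = 63748.1 mm = 63.75 m.

63.75 m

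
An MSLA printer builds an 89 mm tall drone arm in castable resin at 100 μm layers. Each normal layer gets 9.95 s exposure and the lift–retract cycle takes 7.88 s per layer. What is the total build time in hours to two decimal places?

4.41 hours

Layer count = ceil(89 / 0.1) = 890.
Each layer takes: 9.95 + 7.88 → 17.83 s.
Build time: 890 × 17.83 s = 15868.7 s, i.e. 4.41 hours.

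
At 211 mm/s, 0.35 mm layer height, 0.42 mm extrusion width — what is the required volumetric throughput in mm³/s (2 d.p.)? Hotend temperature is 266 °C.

A: 0.35 × 0.42 → 0.147 mm².
Volumetric flow = 211 × 0.147 = 31.02 mm³/s.

31.02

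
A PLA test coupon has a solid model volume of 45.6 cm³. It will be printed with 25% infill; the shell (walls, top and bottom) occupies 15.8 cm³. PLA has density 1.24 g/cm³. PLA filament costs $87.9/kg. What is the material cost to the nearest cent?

Infill region = 45.6 − 15.8, so 29.8 cm³.
Infill deposited = 0.25 × 29.8, so 7.45 cm³.
Deposited volume = 15.8 + 7.45, so 23.25 cm³.
Mass = 23.25 × 1.24 = 28.83 g.
Cost = 28.83 g / 1000 × $87.9/kg = $2.53.

$2.53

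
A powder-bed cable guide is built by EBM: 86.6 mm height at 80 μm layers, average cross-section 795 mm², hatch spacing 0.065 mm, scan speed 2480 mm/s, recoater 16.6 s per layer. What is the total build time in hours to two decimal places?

6.48 hours

Layer count = ceil(86.6 / 0.08) = 1083.
Per-layer scan distance: 795 / 0.065 → 12230.8 mm.
Beam time per layer: 12230.8 / 2480 → 4.9318 s.
Time per layer = 4.9318 + 16.6, so 21.5318 s.
Build time = 1083 × 21.5318 = 23318.9394 s = 6.48 hours.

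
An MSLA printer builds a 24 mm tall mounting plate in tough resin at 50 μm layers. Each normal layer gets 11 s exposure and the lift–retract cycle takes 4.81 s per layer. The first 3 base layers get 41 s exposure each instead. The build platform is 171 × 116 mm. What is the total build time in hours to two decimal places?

Layer count = ceil(24 / 0.05) = 480.
Bottom layers: 3 × (41 + 4.81) → 137.43 s.
Regular layers = 477 × (11 + 4.81) = 7541.37 s.
Sum: 137.43 + 7541.37 = 7678.8 s → 2.13 hours.

2.13 hours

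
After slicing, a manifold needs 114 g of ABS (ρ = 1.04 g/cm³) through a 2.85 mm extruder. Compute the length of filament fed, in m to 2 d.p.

Volume = 114 g / 1.04 g·cm⁻³ = 109.6154 cm³ = 109615.4 mm³.
Filament cross-section = π × (2.85/2)² = 6.3794 mm².
L = V/A = 109615.4/6.3794 = 17182.71 mm → 17.18 m.

17.18 m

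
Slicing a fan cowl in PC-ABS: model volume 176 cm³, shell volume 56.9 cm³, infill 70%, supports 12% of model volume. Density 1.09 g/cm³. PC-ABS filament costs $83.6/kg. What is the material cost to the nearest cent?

$14.71

Infill region = 176 − 56.9 = 119.1 cm³.
Infill volume: 0.70 × 119.1 → 83.37 cm³.
Support = 0.12 × 176 = 21.12 cm³.
Deposited volume = 56.9 + 83.37 + 21.12 = 161.39 cm³.
Mass: 161.39 × 1.09 → 175.9151 g.
Cost = 175.9151 g / 1000 × $83.6/kg = $14.71.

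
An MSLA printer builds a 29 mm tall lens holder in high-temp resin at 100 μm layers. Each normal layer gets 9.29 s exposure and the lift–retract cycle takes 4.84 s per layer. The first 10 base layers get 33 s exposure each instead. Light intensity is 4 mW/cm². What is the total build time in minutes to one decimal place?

Number of layers: 29 / 0.1 → 290 (rounded up).
Base layers = 10 × (33 + 4.84), so 378.4 s.
Regular layers: 280 × (9.29 + 4.84) → 3956.4 s.
Sum: 378.4 + 3956.4 = 4334.8 s → 72.2 minutes.

72.2 minutes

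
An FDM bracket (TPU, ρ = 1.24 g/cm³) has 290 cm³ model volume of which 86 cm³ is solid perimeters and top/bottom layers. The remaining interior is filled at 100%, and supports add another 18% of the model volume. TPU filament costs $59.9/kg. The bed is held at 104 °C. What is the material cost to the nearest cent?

Interior volume = 290 − 86 = 204 cm³.
Deposited infill: 1.00 × 204 → 204 cm³.
Support = 0.18 × 290 = 52.2 cm³.
Total printed volume: 86 + 204 + 52.2 → 342.2 cm³.
Mass: 342.2 × 1.24 → 424.328 g.
At $59.9/kg: 424.328/1000 × 59.9 = $25.42.

$25.42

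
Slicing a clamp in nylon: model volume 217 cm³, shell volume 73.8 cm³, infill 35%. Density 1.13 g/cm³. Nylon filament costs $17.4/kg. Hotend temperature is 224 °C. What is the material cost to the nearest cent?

Infill region = 217 − 73.8 = 143.2 cm³.
Deposited infill: 0.35 × 143.2 → 50.12 cm³.
Total extruded: 73.8 + 50.12 → 123.92 cm³.
Mass: 123.92 × 1.13 → 140.0296 g.
At $17.4/kg: 140.0296/1000 × 17.4 = $2.44.

$2.44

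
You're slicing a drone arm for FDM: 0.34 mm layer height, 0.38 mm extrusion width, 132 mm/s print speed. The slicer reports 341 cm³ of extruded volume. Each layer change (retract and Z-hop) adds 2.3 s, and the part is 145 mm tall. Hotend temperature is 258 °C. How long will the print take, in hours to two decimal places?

Extrusion cross-section = 0.34 × 0.38, so 0.1292 mm².
Toolpath length = 341 cm³ / 0.1292 mm² = 341000 / 0.1292 = 2639318.9 mm.
Time extruding = 2639318.9 / 132, so 19994.8 s.
Layer count = ceil(145 / 0.34) = 427.
Non-print overhead = 427 × 2.3 = 982.1 s.
Total = 19994.8 + 982.1 = 20976.9 s = 5.83 hours.

5.83 hours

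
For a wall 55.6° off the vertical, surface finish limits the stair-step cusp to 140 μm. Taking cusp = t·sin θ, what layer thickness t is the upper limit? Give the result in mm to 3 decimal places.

Layer height = cusp / sin(55.6°) = 0.14 / 0.8251 = 0.170 mm.

0.170 mm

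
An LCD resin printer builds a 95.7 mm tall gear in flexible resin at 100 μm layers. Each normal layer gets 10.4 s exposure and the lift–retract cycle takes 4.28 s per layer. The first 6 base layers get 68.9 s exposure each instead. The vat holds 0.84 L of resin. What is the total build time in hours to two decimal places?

4.00 hours

Layer count = ceil(95.7 / 0.1) = 957.
Base layers = 6 × (68.9 + 4.28), so 439.08 s.
Regular layers = 951 × (10.4 + 4.28) = 13960.68 s.
Sum: 439.08 + 13960.68 = 14399.76 s → 4.00 hours.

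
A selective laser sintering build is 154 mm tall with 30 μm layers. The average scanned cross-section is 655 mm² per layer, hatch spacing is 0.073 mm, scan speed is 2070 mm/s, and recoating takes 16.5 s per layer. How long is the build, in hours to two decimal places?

Layers = ⌈154/0.03⌉ = 5134.
Per-layer scan distance = 655 / 0.073, so 8972.6 mm.
Laser time per layer: 8972.6 / 2070 → 4.3346 s.
Per-layer time: 4.3346 + 16.5 → 20.8346 s.
Total: 5134 × 20.8346 s = 106964.8364 s → 29.71 hours.

29.71 hours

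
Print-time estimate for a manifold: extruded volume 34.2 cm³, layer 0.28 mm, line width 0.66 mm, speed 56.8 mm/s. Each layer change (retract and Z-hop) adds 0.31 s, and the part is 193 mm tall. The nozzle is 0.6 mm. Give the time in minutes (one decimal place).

57.9 minutes

Bead cross-section: 0.28 × 0.66 → 0.1848 mm².
Total extruded path = 34200/0.1848 = 185064.9 mm.
Print-move time: 185064.9 / 56.8 → 3258.2 s.
Number of layers: 193 / 0.28 → 690 (rounded up).
Non-print overhead = 690 × 0.31, so 213.9 s.
Altogether 3258.2 + 213.9 = 3472.1 s, i.e. 57.9 minutes.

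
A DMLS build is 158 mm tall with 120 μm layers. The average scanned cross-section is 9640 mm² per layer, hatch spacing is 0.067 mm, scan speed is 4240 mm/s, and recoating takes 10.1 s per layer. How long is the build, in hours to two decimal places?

16.11 hours

Layer count = ceil(158 / 0.12) = 1317.
Hatch length per layer = 9640 / 0.067 = 143880.6 mm.
Per-layer scan time: 143880.6 / 4240 → 33.9341 s.
Time per layer = 33.9341 + 10.1, so 44.0341 s.
Build time = 1317 × 44.0341 = 57992.9097 s = 16.11 hours.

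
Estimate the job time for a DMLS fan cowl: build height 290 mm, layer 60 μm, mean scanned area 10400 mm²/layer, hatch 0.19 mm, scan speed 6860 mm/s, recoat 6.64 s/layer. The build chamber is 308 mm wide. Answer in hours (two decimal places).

Layers = ⌈290/0.06⌉ = 4834.
Hatch length per layer = 10400 / 0.19 = 54736.8 mm.
Per-layer scan time = 54736.8 / 6860, so 7.9791 s.
Time per layer = 7.9791 + 6.64 = 14.6191 s.
Total: 4834 × 14.6191 s = 70668.7294 s → 19.63 hours.

19.63 hours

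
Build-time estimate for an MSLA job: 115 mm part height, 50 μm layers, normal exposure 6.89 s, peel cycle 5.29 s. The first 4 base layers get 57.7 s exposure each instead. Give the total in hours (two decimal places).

Layers = ⌈115/0.05⌉ = 2300.
Base layers = 4 × (57.7 + 5.29), so 251.96 s.
Regular layers = 2296 × (6.89 + 5.29) = 27965.28 s.
Sum: 251.96 + 27965.28 = 28217.24 s → 7.84 hours.

7.84 hours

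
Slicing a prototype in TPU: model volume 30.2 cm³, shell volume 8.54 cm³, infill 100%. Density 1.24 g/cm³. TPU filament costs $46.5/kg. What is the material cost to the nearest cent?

$1.74

Volume inside the shell = 30.2 − 8.54, so 21.66 cm³.
Infill deposited: 1.00 × 21.66 → 21.66 cm³.
Deposited volume = 8.54 + 21.66, so 30.2 cm³.
Mass = 30.2 × 1.24 = 37.448 g.
Cost = 37.448 g / 1000 × $46.5/kg = $1.74.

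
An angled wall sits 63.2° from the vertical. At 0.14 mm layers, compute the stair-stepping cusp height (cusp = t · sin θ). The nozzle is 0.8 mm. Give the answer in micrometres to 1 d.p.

h_c = t·sin θ = 0.14 × 0.8926 = 0.124964 mm (125.0 μm).

125.0 μm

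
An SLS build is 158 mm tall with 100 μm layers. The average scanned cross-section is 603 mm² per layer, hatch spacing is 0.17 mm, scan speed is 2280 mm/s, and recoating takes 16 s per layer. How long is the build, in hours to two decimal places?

Number of layers: 158 / 0.1 → 1580 (rounded up).
Hatch length per layer: 603 / 0.17 → 3547.1 mm.
Laser time per layer: 3547.1 / 2280 → 1.5557 s.
Time per layer: 1.5557 + 16 → 17.5557 s.
Build time = 1580 × 17.5557 = 27738.006 s = 7.71 hours.

7.71 hours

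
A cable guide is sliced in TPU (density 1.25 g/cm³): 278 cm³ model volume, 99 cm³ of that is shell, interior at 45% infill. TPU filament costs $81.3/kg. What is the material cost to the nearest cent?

$18.25

Volume inside the shell: 278 − 99 → 179 cm³.
Infill volume: 0.45 × 179 → 80.55 cm³.
Deposited volume = 99 + 80.55, so 179.55 cm³.
Mass = 179.55 × 1.25, so 224.4375 g.
At $81.3/kg: 224.4375/1000 × 81.3 = $18.25.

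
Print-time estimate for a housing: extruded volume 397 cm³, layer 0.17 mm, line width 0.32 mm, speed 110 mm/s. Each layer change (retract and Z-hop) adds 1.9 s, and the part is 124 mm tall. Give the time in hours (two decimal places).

Bead cross-section: 0.17 × 0.32 → 0.0544 mm².
Path length: 397000 mm³ / 0.0544 mm² → 7297794.1 mm.
Time extruding: 7297794.1 / 110 → 66343.6 s.
Number of layers: 124 / 0.17 → 730 (rounded up).
Non-print overhead = 730 × 1.9 = 1387 s.
Total = 66343.6 + 1387 = 67730.6 s = 18.81 hours.

18.81 hours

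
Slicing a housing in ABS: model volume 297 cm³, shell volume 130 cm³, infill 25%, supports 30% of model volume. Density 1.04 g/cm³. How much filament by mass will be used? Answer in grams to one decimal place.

Infill region: 297 − 130 → 167 cm³.
Infill deposited: 0.25 × 167 → 41.75 cm³.
Support = 0.30 × 297, so 89.1 cm³.
Deposited volume: 130 + 41.75 + 89.1 → 260.85 cm³.
Mass = 260.85 × 1.04, so 271.284 g.

271.3 g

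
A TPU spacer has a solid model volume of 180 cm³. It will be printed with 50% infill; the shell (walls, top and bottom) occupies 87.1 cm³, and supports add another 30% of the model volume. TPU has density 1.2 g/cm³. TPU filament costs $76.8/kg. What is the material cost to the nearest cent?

$17.28

Interior volume: 180 − 87.1 → 92.9 cm³.
Infill volume = 0.50 × 92.9, so 46.45 cm³.
Support = 0.30 × 180 = 54 cm³.
Total extruded: 87.1 + 46.45 + 54 → 187.55 cm³.
Mass: 187.55 × 1.2 → 225.06 g.
At $76.8/kg: 225.06/1000 × 76.8 = $17.28.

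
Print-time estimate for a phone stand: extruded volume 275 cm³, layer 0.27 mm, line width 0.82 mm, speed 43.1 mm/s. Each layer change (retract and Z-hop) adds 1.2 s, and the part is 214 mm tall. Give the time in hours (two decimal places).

Extrusion cross-section: 0.27 × 0.82 → 0.2214 mm².
Total extruded path = 275000/0.2214 = 1242095.8 mm.
Print-move time: 1242095.8 / 43.1 → 28818.9 s.
Layer count = ceil(214 / 0.27) = 793.
Non-print overhead: 793 × 1.2 → 951.6 s.
Total = 28818.9 + 951.6 = 29770.5 s = 8.27 hours.

8.27 hours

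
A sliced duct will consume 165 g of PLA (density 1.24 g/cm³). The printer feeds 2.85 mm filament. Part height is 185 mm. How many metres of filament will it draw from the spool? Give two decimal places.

20.86 m

Volume = 165 g / 1.24 g·cm⁻³ = 133.0645 cm³ = 133064.5 mm³.
Filament cross-section = π × (2.85/2)² = 6.3794 mm².
L = V/A = 133064.5/6.3794 = 20858.47 mm → 20.86 m.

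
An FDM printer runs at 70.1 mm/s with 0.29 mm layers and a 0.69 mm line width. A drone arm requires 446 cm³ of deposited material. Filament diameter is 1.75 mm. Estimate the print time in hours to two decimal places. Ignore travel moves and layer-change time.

Extrusion cross-section: 0.29 × 0.69 → 0.2001 mm².
Total extruded path = 446000/0.2001 = 2228885.6 mm.
Print-move time = 2228885.6 / 70.1 = 31795.8 s.
Converting: 31795.8 s = 8.83 hours.

8.83 hours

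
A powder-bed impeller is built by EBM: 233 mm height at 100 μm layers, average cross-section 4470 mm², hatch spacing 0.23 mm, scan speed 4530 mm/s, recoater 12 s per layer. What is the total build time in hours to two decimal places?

10.54 hours

Layers = ⌈233/0.1⌉ = 2330.
Per-layer scan distance = 4470 / 0.23 = 19434.8 mm.
Per-layer scan time = 19434.8 / 4530 = 4.2902 s.
Time per layer = 4.2902 + 12 = 16.2902 s.
2330 layers × 16.2902 s/layer = 37956.166 s, i.e. 10.54 hours.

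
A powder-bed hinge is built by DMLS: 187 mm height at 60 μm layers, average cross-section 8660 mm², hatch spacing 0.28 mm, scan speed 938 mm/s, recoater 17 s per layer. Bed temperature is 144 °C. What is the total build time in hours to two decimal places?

43.27 hours

Layer count = ceil(187 / 0.06) = 3117.
Scan path per layer = 8660 / 0.28, so 30928.6 mm.
Scan time per layer = 30928.6 / 938 = 32.9729 s.
Time per layer: 32.9729 + 17 → 49.9729 s.
Build time = 3117 × 49.9729 = 155765.5293 s = 43.27 hours.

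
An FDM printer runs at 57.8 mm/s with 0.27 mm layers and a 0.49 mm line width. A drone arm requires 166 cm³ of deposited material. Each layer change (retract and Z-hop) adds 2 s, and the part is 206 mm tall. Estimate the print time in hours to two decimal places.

Line area: 0.27 × 0.49 → 0.1323 mm².
Total extruded path = 166000/0.1323 = 1254724.1 mm.
Time extruding = 1254724.1 / 57.8, so 21708 s.
Number of layers: 206 / 0.27 → 763 (rounded up).
Z-hop total: 763 × 2 → 1526 s.
Altogether 21708 + 1526 = 23234 s, i.e. 6.45 hours.

6.45 hours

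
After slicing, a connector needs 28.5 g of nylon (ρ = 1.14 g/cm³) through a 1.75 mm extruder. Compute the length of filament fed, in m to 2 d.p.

10.39 m

Volume = 28.5 g / 1.14 g·cm⁻³ = 25 cm³ = 25000 mm³.
A = π r² = π × 0.875² = 2.4053 mm².
Length = 25000 / 2.4053 = 10393.71 mm = 10.39 m.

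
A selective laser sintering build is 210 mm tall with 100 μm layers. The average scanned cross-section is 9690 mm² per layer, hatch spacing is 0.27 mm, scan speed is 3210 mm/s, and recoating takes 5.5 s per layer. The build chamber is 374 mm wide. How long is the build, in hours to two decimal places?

Number of layers: 210 / 0.1 → 2100 (rounded up).
Per-layer scan distance: 9690 / 0.27 → 35888.9 mm.
Scan time per layer = 35888.9 / 3210, so 11.1803 s.
Layer cycle = 11.1803 + 5.5 = 16.6803 s.
2100 layers × 16.6803 s/layer = 35028.63 s, i.e. 9.73 hours.

9.73 hours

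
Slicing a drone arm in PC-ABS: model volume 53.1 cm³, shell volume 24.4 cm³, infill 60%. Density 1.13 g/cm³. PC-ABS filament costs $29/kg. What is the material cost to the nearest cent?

Interior volume = 53.1 − 24.4 = 28.7 cm³.
Deposited infill = 0.60 × 28.7, so 17.22 cm³.
Total printed volume = 24.4 + 17.22 = 41.62 cm³.
Mass = 41.62 × 1.13, so 47.0306 g.
Cost = 47.0306 g / 1000 × $29/kg = $1.36.

$1.36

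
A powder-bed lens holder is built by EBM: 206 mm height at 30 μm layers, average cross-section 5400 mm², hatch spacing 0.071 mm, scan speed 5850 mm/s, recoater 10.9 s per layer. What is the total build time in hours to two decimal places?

Layer count = ceil(206 / 0.03) = 6867.
Per-layer scan distance: 5400 / 0.071 → 76056.3 mm.
Scan time per layer = 76056.3 / 5850 = 13.0011 s.
Time per layer = 13.0011 + 10.9 = 23.9011 s.
Build time = 6867 × 23.9011 = 164128.8537 s = 45.59 hours.

45.59 hours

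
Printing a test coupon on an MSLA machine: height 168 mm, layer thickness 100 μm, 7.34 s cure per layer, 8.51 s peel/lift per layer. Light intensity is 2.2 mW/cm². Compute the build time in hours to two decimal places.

7.40 hours

Number of layers: 168 / 0.1 → 1680 (rounded up).
Each layer takes = 7.34 + 8.51, so 15.85 s.
Total = 1680 × 15.85 = 26628 s = 7.40 hours.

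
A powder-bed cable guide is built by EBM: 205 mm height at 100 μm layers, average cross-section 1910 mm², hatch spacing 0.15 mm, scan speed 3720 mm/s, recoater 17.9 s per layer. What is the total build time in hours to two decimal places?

12.14 hours

Layer count = ceil(205 / 0.1) = 2050.
Hatch length per layer: 1910 / 0.15 → 12733.3 mm.
Per-layer scan time = 12733.3 / 3720 = 3.4229 s.
Time per layer = 3.4229 + 17.9, so 21.3229 s.
Total: 2050 × 21.3229 s = 43711.945 s → 12.14 hours.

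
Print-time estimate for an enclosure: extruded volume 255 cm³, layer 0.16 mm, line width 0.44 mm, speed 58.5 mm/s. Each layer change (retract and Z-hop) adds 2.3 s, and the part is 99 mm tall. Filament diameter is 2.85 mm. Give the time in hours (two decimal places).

Extrusion cross-section = 0.16 × 0.44 = 0.0704 mm².
Total extruded path = 255000/0.0704 = 3622159.1 mm.
Extrusion time: 3622159.1 / 58.5 → 61917.2 s.
Layers = ⌈99/0.16⌉ = 619.
Layer-change overhead = 619 × 2.3, so 1423.7 s.
Altogether 61917.2 + 1423.7 = 63340.9 s, i.e. 17.59 hours.

17.59 hours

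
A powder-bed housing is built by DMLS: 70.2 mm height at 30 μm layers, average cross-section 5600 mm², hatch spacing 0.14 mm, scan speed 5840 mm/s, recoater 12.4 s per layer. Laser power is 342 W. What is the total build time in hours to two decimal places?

Layer count = ceil(70.2 / 0.03) = 2340.
Scan path per layer = 5600 / 0.14 = 40000 mm.
Laser time per layer = 40000 / 5840, so 6.8493 s.
Time per layer = 6.8493 + 12.4, so 19.2493 s.
Total: 2340 × 19.2493 s = 45043.362 s → 12.51 hours.

12.51 hours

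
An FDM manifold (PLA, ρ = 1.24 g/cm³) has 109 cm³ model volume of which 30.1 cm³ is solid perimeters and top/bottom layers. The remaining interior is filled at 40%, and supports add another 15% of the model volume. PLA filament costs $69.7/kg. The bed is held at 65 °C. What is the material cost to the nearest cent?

$6.74

Interior volume: 109 − 30.1 → 78.9 cm³.
Deposited infill: 0.40 × 78.9 → 31.56 cm³.
Support: 0.15 × 109 → 16.35 cm³.
Deposited volume = 30.1 + 31.56 + 16.35, so 78.01 cm³.
Mass = 78.01 × 1.24, so 96.7324 g.
At $69.7/kg: 96.7324/1000 × 69.7 = $6.74.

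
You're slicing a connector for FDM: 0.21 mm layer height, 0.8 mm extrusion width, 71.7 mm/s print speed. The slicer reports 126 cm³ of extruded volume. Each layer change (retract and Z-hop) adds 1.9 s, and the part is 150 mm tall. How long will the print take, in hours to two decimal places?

Line area: 0.21 × 0.8 → 0.168 mm².
Total extruded path = 126000/0.168 = 750000 mm.
Time extruding = 750000 / 71.7, so 10460.3 s.
Layer count = ceil(150 / 0.21) = 715.
Non-print overhead = 715 × 1.9, so 1358.5 s.
Total = 10460.3 + 1358.5 = 11818.8 s = 3.28 hours.

3.28 hours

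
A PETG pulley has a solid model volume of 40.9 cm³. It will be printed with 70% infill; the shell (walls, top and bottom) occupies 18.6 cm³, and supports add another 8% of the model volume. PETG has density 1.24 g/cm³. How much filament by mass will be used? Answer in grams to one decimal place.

Volume inside the shell = 40.9 − 18.6, so 22.3 cm³.
Deposited infill: 0.70 × 22.3 → 15.61 cm³.
Support: 0.08 × 40.9 → 3.272 cm³.
Deposited volume: 18.6 + 15.61 + 3.272 → 37.482 cm³.
Mass = 37.482 × 1.24, so 46.47768 g.

46.5 g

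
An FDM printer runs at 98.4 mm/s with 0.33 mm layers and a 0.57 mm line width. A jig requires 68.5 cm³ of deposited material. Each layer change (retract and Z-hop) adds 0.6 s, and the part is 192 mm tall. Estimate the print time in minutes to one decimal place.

Bead cross-section = 0.33 × 0.57 = 0.1881 mm².
Total extruded path = 68500/0.1881 = 364168 mm.
Print-move time = 364168 / 98.4 = 3700.9 s.
Number of layers: 192 / 0.33 → 582 (rounded up).
Layer-change overhead = 582 × 0.6, so 349.2 s.
Total = 3700.9 + 349.2 = 4050.1 s = 67.5 minutes.

67.5 minutes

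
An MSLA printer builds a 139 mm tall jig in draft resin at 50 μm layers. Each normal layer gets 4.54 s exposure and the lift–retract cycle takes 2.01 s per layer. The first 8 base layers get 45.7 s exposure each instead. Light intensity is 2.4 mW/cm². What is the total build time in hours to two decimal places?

Number of layers: 139 / 0.05 → 2780 (rounded up).
Burn-in layers: 8 × (45.7 + 2.01) → 381.68 s.
Remaining layers: 2772 × (4.54 + 2.01) → 18156.6 s.
Total = 381.68 + 18156.6 = 18538.28 s = 5.15 hours.

5.15 hours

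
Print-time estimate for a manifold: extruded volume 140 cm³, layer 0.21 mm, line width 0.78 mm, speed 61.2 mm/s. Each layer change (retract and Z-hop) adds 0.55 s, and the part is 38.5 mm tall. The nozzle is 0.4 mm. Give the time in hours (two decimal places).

Line area: 0.21 × 0.78 → 0.1638 mm².
Total extruded path = 140000/0.1638 = 854700.9 mm.
Extrusion time: 854700.9 / 61.2 → 13965.7 s.
Layers = ⌈38.5/0.21⌉ = 184.
Layer-change overhead: 184 × 0.55 → 101.2 s.
Total = 13965.7 + 101.2 = 14066.9 s = 3.91 hours.

3.91 hours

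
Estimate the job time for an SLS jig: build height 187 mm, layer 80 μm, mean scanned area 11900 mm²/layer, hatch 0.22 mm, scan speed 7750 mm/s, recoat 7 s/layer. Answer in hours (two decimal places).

Layer count = ceil(187 / 0.08) = 2338.
Hatch length per layer = 11900 / 0.22, so 54090.9 mm.
Laser time per layer: 54090.9 / 7750 → 6.9795 s.
Time per layer = 6.9795 + 7, so 13.9795 s.
Total: 2338 × 13.9795 s = 32684.071 s → 9.08 hours.

9.08 hours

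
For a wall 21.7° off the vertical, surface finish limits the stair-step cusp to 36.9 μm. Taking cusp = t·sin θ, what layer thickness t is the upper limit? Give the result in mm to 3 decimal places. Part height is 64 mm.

0.100 mm

sin(21.7°) = 0.3697; t_max = 0.0369/0.3697 = 0.100 mm.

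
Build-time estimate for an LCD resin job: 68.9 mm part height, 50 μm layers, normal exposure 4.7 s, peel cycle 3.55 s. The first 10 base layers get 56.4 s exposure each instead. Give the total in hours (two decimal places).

Number of layers: 68.9 / 0.05 → 1378 (rounded up).
Burn-in layers = 10 × (56.4 + 3.55) = 599.5 s.
Regular layers = 1368 × (4.7 + 3.55), so 11286 s.
Sum: 599.5 + 11286 = 11885.5 s → 3.30 hours.

3.30 hours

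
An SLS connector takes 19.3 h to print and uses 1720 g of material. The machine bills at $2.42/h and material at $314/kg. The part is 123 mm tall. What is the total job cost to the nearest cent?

Time charge: 2.42 × 19.3 → $46.706.
Material cost: 314 × 1720/1000 → $540.08.
Total = 46.706 + 540.08 = 586.786 ≈ $586.79.

$586.79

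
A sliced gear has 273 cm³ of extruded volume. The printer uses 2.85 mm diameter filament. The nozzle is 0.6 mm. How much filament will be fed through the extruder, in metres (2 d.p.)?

Filament cross-section = π × (2.85/2)² = 6.3794 mm².
Length = 273 cm³ / 6.3794 mm² = 273000 / 6.3794 = 42793.99 mm = 42.79 m.

42.79 m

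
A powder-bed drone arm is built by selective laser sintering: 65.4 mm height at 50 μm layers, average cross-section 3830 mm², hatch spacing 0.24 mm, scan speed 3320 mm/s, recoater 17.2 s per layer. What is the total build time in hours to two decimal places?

8.00 hours

Number of layers: 65.4 / 0.05 → 1308 (rounded up).
Hatch length per layer = 3830 / 0.24 = 15958.3 mm.
Laser time per layer: 15958.3 / 3320 → 4.8067 s.
Per-layer time: 4.8067 + 17.2 → 22.0067 s.
Build time = 1308 × 22.0067 = 28784.7636 s = 8.00 hours.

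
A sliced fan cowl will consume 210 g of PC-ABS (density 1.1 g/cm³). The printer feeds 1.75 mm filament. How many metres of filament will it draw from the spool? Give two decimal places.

Extruded volume: 210/1.1 = 190.9091 cm³ (190909.1 mm³).
Cross-section of 1.75 mm filament: π·(1.75/2)² = 2.4053 mm².
Length = 190909.1 / 2.4053 = 79370.18 mm = 79.37 m.

79.37 m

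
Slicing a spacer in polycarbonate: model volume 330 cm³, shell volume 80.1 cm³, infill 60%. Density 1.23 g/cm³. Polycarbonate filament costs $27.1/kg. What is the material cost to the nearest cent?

Volume inside the shell: 330 − 80.1 → 249.9 cm³.
Deposited infill = 0.60 × 249.9, so 149.94 cm³.
Total extruded = 80.1 + 149.94, so 230.04 cm³.
Mass = 230.04 × 1.23 = 282.9492 g.
At $27.1/kg: 282.9492/1000 × 27.1 = $7.67.

$7.67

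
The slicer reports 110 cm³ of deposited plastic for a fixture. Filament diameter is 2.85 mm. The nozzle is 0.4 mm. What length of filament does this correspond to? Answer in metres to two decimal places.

A = π r² = π × 1.425² = 6.3794 mm².
L = 110000 mm³ / 6.3794 mm² = 17243 mm, i.e. 17.24 m.

17.24 m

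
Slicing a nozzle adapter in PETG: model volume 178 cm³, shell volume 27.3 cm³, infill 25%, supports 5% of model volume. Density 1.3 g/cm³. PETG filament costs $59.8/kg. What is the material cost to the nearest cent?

$5.74

Volume inside the shell = 178 − 27.3, so 150.7 cm³.
Infill volume: 0.25 × 150.7 → 37.675 cm³.
Support = 0.05 × 178, so 8.9 cm³.
Deposited volume = 27.3 + 37.675 + 8.9 = 73.875 cm³.
Mass = 73.875 × 1.3 = 96.0375 g.
At $59.8/kg: 96.0375/1000 × 59.8 = $5.74.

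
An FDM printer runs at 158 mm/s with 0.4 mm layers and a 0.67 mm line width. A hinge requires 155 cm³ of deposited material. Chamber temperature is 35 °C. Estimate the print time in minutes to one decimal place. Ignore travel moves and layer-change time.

Line area: 0.4 × 0.67 → 0.268 mm².
Path length: 155000 mm³ / 0.268 mm² → 578358.2 mm.
Time extruding = 578358.2 / 158 = 3660.5 s.
That's 3660.5 s → 61.0 minutes.

61.0 minutes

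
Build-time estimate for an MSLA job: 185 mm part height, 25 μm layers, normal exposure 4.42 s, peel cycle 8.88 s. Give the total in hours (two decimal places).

27.34 hours

Layer count = ceil(185 / 0.025) = 7400.
Per-layer time = 4.42 + 8.88 = 13.3 s.
Build time: 7400 × 13.3 s = 98420 s, i.e. 27.34 hours.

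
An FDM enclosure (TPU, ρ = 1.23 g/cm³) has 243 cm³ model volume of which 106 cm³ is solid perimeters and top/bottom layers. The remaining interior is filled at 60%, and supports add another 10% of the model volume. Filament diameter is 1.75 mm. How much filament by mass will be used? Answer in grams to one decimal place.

261.4 g

Infill region: 243 − 106 → 137 cm³.
Infill deposited = 0.60 × 137 = 82.2 cm³.
Support: 0.10 × 243 → 24.3 cm³.
Total extruded = 106 + 82.2 + 24.3, so 212.5 cm³.
Mass: 212.5 × 1.23 → 261.375 g.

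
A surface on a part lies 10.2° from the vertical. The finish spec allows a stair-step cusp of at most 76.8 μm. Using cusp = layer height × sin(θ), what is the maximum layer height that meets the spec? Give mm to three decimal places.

Layer height = cusp / sin(10.2°) = 0.0768 / 0.1771 = 0.434 mm.

0.434 mm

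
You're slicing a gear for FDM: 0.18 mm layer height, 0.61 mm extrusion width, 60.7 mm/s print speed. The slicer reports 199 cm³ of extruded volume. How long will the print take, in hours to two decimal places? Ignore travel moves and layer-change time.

Line area = 0.18 × 0.61, so 0.1098 mm².
Path length: 199000 mm³ / 0.1098 mm² → 1812386.2 mm.
Time extruding: 1812386.2 / 60.7 → 29858.1 s.
29858.1 s = 8.29 hours.

8.29 hours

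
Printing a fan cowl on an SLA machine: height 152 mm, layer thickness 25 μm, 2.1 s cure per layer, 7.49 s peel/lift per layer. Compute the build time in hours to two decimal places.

Layer count = ceil(152 / 0.025) = 6080.
Per-layer time = 2.1 + 7.49 = 9.59 s.
Build time: 6080 × 9.59 s = 58307.2 s, i.e. 16.20 hours.

16.20 hours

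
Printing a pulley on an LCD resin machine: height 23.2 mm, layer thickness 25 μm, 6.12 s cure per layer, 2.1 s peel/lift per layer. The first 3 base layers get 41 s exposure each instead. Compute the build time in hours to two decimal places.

2.15 hours

Number of layers: 23.2 / 0.025 → 928 (rounded up).
Burn-in layers = 3 × (41 + 2.1) = 129.3 s.
Remaining layers = 925 × (6.12 + 2.1) = 7603.5 s.
Total = 129.3 + 7603.5 = 7732.8 s = 2.15 hours.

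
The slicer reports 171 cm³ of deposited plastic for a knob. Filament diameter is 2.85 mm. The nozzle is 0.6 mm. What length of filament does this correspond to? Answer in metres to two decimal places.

26.81 m

Filament cross-section = π × (2.85/2)² = 6.3794 mm².
Length = 171 cm³ / 6.3794 mm² = 171000 / 6.3794 = 26805.03 mm = 26.81 m.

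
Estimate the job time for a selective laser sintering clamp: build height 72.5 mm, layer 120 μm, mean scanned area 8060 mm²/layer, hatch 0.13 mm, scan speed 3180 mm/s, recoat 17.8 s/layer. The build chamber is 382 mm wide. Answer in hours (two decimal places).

Layers = ⌈72.5/0.12⌉ = 605.
Hatch length per layer = 8060 / 0.13, so 62000 mm.
Per-layer scan time = 62000 / 3180 = 19.4969 s.
Per-layer time: 19.4969 + 17.8 → 37.2969 s.
605 layers × 37.2969 s/layer = 22564.6245 s, i.e. 6.27 hours.

6.27 hours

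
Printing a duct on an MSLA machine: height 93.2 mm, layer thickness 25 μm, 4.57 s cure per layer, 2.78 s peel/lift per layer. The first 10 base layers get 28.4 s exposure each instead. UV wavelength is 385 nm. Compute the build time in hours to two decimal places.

Number of layers: 93.2 / 0.025 → 3728 (rounded up).
Burn-in layers = 10 × (28.4 + 2.78) = 311.8 s.
Remaining layers = 3718 × (4.57 + 2.78) = 27327.3 s.
Sum: 311.8 + 27327.3 = 27639.1 s → 7.68 hours.

7.68 hours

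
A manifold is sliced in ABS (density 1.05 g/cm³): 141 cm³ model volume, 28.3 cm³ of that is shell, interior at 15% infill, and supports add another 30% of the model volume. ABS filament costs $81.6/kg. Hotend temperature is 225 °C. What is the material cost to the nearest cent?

$7.50

Interior volume = 141 − 28.3, so 112.7 cm³.
Deposited infill = 0.15 × 112.7 = 16.905 cm³.
Support: 0.30 × 141 → 42.3 cm³.
Total printed volume = 28.3 + 16.905 + 42.3 = 87.505 cm³.
Mass: 87.505 × 1.05 → 91.88025 g.
Cost = 91.88025 g / 1000 × $81.6/kg = $7.50.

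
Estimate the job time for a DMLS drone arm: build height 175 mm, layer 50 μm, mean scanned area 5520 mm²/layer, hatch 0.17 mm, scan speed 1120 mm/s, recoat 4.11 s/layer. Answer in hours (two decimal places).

Number of layers: 175 / 0.05 → 3500 (rounded up).
Hatch length per layer: 5520 / 0.17 → 32470.6 mm.
Scan time per layer: 32470.6 / 1120 → 28.9916 s.
Per-layer time = 28.9916 + 4.11, so 33.1016 s.
Build time = 3500 × 33.1016 = 115855.6 s = 32.18 hours.

32.18 hours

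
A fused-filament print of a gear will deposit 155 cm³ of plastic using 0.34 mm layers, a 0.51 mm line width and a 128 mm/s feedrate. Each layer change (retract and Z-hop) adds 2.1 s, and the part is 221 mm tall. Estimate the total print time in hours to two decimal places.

2.32 hours

Line area = 0.34 × 0.51 = 0.1734 mm².
Toolpath length = 155 cm³ / 0.1734 mm² = 155000 / 0.1734 = 893887 mm.
Extrusion time = 893887 / 128, so 6983.5 s.
Number of layers: 221 / 0.34 → 650 (rounded up).
Z-hop total = 650 × 2.1, so 1365 s.
Total = 6983.5 + 1365 = 8348.5 s = 2.32 hours.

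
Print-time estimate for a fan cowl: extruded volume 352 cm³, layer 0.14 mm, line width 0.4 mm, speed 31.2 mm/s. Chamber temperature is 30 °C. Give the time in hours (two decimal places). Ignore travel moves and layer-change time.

55.96 hours

Line area: 0.14 × 0.4 → 0.056 mm².
Path length: 352000 mm³ / 0.056 mm² → 6285714.3 mm.
Extrusion time = 6285714.3 / 31.2, so 201465.2 s.
201465.2 s = 55.96 hours.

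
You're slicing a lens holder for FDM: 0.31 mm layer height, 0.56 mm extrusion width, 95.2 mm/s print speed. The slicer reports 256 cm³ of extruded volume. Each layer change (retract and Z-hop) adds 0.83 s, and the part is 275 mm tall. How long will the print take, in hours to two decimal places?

Extrusion cross-section = 0.31 × 0.56 = 0.1736 mm².
Total extruded path = 256000/0.1736 = 1474654.4 mm.
Extrusion time = 1474654.4 / 95.2, so 15490.1 s.
Layer count = ceil(275 / 0.31) = 888.
Layer-change overhead = 888 × 0.83, so 737.04 s.
Total = 15490.1 + 737.04 = 16227.14 s = 4.51 hours.

4.51 hours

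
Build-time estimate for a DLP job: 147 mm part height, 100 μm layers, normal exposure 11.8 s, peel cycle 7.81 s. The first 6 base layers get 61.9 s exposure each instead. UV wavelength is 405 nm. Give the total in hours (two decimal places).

8.09 hours

Layer count = ceil(147 / 0.1) = 1470.
Base layers: 6 × (61.9 + 7.81) → 418.26 s.
Regular layers = 1464 × (11.8 + 7.81), so 28709.04 s.
Total = 418.26 + 28709.04 = 29127.3 s = 8.09 hours.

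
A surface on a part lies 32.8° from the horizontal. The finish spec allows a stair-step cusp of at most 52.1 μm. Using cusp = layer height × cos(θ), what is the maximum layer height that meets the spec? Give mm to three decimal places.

Layer height = cusp / cos(32.8°) = 0.0521 / 0.8406 = 0.062 mm.

0.062 mm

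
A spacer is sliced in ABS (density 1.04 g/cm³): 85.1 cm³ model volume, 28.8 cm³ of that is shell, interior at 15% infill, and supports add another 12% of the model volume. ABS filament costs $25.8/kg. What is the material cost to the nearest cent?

Infill region: 85.1 − 28.8 → 56.3 cm³.
Infill deposited = 0.15 × 56.3 = 8.445 cm³.
Support = 0.12 × 85.1, so 10.212 cm³.
Total extruded = 28.8 + 8.445 + 10.212 = 47.457 cm³.
Mass: 47.457 × 1.04 → 49.35528 g.
Cost = 49.35528 g / 1000 × $25.8/kg = $1.27.

$1.27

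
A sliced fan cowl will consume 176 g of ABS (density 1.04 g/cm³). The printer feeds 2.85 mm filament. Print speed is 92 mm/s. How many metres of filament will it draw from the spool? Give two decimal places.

Extruded volume: 176/1.04 = 169.2308 cm³ (169230.8 mm³).
A = π r² = π × 1.425² = 6.3794 mm².
L = V/A = 169230.8/6.3794 = 26527.7 mm → 26.53 m.

26.53 m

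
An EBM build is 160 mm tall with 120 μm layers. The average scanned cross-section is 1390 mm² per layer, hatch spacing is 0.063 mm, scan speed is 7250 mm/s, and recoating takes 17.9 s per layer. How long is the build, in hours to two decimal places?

Layers = ⌈160/0.12⌉ = 1334.
Per-layer scan distance: 1390 / 0.063 → 22063.5 mm.
Per-layer scan time = 22063.5 / 7250 = 3.0432 s.
Per-layer time = 3.0432 + 17.9 = 20.9432 s.
1334 layers × 20.9432 s/layer = 27938.2288 s, i.e. 7.76 hours.

7.76 hours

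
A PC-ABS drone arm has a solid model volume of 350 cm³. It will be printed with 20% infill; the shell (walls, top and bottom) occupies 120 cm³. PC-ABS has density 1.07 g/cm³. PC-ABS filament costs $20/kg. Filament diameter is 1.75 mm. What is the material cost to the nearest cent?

$3.55

Volume inside the shell: 350 − 120 → 230 cm³.
Infill deposited: 0.20 × 230 → 46 cm³.
Total printed volume: 120 + 46 → 166 cm³.
Mass = 166 × 1.07, so 177.62 g.
Cost = 177.62 g / 1000 × $20/kg = $3.55.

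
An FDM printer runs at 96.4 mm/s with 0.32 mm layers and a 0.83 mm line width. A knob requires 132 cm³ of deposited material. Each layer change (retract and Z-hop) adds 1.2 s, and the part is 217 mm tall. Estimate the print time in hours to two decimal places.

Bead cross-section: 0.32 × 0.83 → 0.2656 mm².
Toolpath length = 132 cm³ / 0.2656 mm² = 132000 / 0.2656 = 496988 mm.
Print-move time = 496988 / 96.4, so 5155.5 s.
Number of layers: 217 / 0.32 → 679 (rounded up).
Z-hop total = 679 × 1.2, so 814.8 s.
Altogether 5155.5 + 814.8 = 5970.3 s, i.e. 1.66 hours.

1.66 hours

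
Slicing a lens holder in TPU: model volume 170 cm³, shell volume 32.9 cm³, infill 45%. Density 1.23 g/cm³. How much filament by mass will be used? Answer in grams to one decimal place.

116.4 g

Infill region = 170 − 32.9 = 137.1 cm³.
Deposited infill: 0.45 × 137.1 → 61.695 cm³.
Total extruded: 32.9 + 61.695 → 94.595 cm³.
Mass: 94.595 × 1.23 → 116.35185 g.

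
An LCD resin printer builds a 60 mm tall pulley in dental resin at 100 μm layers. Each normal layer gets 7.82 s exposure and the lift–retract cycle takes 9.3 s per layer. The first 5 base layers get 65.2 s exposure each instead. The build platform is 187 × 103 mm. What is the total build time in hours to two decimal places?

2.93 hours

Layers = ⌈60/0.1⌉ = 600.
Burn-in layers = 5 × (65.2 + 9.3), so 372.5 s.
Normal layers = 595 × (7.82 + 9.3) = 10186.4 s.
Total = 372.5 + 10186.4 = 10558.9 s = 2.93 hours.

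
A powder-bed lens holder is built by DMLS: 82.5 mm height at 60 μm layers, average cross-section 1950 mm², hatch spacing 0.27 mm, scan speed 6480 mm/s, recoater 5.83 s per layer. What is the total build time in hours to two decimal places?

Layers = ⌈82.5/0.06⌉ = 1375.
Hatch length per layer = 1950 / 0.27 = 7222.2 mm.
Scan time per layer = 7222.2 / 6480 = 1.1145 s.
Time per layer = 1.1145 + 5.83, so 6.9445 s.
Build time = 1375 × 6.9445 = 9548.6875 s = 2.65 hours.

2.65 hours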